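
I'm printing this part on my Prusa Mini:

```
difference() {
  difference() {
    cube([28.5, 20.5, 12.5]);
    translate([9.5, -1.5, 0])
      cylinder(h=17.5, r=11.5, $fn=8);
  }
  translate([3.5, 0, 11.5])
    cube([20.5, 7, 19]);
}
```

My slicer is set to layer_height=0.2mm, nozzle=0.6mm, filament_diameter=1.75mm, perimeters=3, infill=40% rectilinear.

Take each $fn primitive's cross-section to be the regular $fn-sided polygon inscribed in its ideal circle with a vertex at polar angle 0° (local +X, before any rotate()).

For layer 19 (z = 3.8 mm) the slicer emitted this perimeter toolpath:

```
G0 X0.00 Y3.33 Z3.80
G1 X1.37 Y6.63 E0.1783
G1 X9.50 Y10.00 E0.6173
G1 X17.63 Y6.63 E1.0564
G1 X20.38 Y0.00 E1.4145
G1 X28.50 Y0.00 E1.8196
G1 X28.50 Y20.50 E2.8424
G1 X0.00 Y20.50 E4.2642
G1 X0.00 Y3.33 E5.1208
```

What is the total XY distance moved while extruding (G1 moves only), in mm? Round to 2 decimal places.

Sum the Euclidean lengths of each G1 segment: total = 102.64 mm.

102.64 mm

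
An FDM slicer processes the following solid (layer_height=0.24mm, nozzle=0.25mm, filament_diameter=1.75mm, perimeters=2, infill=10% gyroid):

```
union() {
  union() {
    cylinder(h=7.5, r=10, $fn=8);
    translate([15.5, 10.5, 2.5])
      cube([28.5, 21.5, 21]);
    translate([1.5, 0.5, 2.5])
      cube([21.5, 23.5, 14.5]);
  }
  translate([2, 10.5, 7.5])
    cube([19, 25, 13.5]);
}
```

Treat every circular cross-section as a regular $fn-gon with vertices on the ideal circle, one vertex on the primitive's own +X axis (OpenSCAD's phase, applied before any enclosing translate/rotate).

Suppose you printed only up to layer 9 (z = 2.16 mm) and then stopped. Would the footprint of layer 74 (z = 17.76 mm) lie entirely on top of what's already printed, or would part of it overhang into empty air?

Compare the two slices. At z = 2.16: the r=10 cylinder contributes a regular 8-gon of circumradius 10 (area = (8/2)·10.000²·sin(360°/8) = 282.84 mm²); the cube at (15.5, 10.5) is absent (z outside [2.5, 23.5]); the cube at (1.5, 0.5) is absent (z outside [2.5, 17]); Merging all regions: only the r=10 cylinder is present, so the union is just that shape — area = 282.84 mm²; the cube at (2, 10.5) is absent (z outside [7.5, 21]); Combining (union): only that combined region is present, so the union is just that shape — area = 282.84 mm². At z = 17.76: the cylinder does not reach this height (z outside [0, 7.5]); the 28.5×21.5 cube at (15.5, 10.5) contributes its full rectangle (area 612.75 mm²); the cube at (1.5, 0.5) is not intersected at this z (z outside [2.5, 17]); Merging all regions: only the 28.5×21.5 cube at (15.5, 10.5) is present, so the union is just that shape — area = 612.75 mm²; the cube at (2, 10.5) is present — its section is the full 19×25 rectangle (area 475.00 mm²); Taking the union: the regions partially overlap — summed areas 1087.75 mm² minus the doubly-counted overlap 118.25 mm² gives 969.50 mm² — area = 969.50 mm². Checking containment: at z = 17.76 the cross-section extends beyond the z = 2.16 cross-section by about 969.50 mm².

part overhangs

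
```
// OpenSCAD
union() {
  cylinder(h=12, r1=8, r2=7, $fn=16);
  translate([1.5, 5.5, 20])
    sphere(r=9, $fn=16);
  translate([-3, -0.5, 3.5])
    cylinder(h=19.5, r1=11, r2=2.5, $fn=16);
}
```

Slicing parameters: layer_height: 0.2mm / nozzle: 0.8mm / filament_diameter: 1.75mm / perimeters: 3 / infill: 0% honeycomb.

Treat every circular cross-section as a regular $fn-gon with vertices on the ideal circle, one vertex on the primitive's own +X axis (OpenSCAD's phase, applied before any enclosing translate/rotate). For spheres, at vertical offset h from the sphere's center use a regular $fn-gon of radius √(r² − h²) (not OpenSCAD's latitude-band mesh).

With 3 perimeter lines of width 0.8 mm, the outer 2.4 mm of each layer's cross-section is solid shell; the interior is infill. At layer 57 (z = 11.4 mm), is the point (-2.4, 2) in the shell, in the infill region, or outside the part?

infill

At z = 11.4 mm: the cone: at t=0.950 of its height the radius interpolates to r₁+(r₂−r₁)t = 7.050, giving a regular 16-gon of that circumradius; the sphere at (1.5, 5.5): section is a regular 16-gon, circumradius = √(r²−h²) = √(9²−8.6²) = 2.653; the cone at (-3, -0.5) contributes a regular 16-gon of circumradius 7.556 (interpolated between r1=11 and r2=2.5 at t=0.405); Combining (union): the regions partially overlap (shared area 135.81 mm²), so overlapping operands fuse into one piece — 1 connected region. Overall, the cross-section is a single solid region. The nearest boundary edge runs (-3.00, 7.06)→(-1.48, 6.75); distance from the point to it = 4.84 mm. The point is inside the cross-section and 4.84 mm from the nearest boundary — more than the 2.4 mm shell width (3 × 0.8), so it's in the infill interior.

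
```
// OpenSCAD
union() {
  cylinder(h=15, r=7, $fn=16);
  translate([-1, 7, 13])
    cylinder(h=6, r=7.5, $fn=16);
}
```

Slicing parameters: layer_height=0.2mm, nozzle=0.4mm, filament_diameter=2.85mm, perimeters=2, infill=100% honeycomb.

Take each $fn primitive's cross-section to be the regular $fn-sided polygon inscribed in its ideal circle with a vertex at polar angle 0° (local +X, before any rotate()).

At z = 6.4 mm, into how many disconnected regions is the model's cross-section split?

1

At z = 6.4 mm: the r=7 cylinder gives a regular 16-gon of circumradius 7 (constant along its height); the cylinder at (-1, 7) is absent (z outside [13, 19]); Merging all regions: only the r=7 cylinder is present, so the union is just that shape — 1 connected region. The result has 1 disconnected region.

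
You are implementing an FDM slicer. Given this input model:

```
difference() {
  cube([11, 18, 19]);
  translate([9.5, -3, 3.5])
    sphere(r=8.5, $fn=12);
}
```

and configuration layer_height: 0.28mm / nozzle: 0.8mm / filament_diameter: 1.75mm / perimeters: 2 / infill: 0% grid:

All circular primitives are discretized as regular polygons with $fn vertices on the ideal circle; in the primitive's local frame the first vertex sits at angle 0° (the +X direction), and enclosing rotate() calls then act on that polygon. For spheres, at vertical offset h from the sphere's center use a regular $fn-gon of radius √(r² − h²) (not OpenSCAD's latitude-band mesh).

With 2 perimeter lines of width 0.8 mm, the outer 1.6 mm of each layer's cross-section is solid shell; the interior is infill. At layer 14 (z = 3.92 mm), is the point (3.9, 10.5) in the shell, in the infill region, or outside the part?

At z = 3.92 mm: the 11×18 cube contributes its full rectangle; the r=8.5 sphere at (9.5, -3) slices to a regular 12-gon of circumradius 8.490 (√(r²−h²) with h=0.42 from center); Taking the first minus the rest: starting from the 11×18 cube, the r=8.5 sphere at (9.5, -3) partially overlaps it — only the 37.73 mm² overlap (of its 216.22 mm²) is removed, clipping the outline — 1 connected region. Overall, the cross-section is a single solid region. The nearest boundary edge runs (0.00, 0.00)→(0.00, 18.00); distance from the point to it = 3.90 mm. The point is inside the cross-section and 3.90 mm from the nearest boundary — more than the 1.6 mm shell width (2 × 0.8), so it's in the infill interior.

infill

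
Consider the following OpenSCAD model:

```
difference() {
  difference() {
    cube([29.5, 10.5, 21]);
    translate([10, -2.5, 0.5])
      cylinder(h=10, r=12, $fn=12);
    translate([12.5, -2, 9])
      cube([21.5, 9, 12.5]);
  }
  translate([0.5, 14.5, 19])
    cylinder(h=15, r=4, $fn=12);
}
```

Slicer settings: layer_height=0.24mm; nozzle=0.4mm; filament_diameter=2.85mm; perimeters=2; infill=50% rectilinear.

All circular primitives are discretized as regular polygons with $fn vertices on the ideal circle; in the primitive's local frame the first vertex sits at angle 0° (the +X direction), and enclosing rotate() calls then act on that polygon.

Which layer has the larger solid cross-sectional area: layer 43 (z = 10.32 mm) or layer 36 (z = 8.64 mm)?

Layer 43 (z = 10.32): the 29.5×10.5 cube contributes its full rectangle (area 309.75 mm²); the cylinder at (10, -2.5): section is a regular 12-gon, circumradius r=12 (area = (12/2)·12.000²·sin(360°/12) = 432.00 mm²); the 21.5×9 cube at (12.5, -2) contributes its full rectangle (area 193.50 mm²); After the difference (first − rest): starting from the 29.5×10.5 cube (309.75 mm²), the r=12 cylinder at (10, -2.5) partially overlaps it — only the 154.58 mm² overlap (of its 432.00 mm²) is removed, clipping the outline; the 21.5×9 cube at (12.5, -2) partially overlaps it — only the 68.24 mm² overlap (of its 193.50 mm²) is removed, clipping the outline — area = 86.93 mm²; the cylinder at (0.5, 14.5) does not reach this height (z outside [19, 34]); Subtracting the remaining from the first: none of the subtracted shapes is present at this height, so that combined region is unchanged — area = 86.93 mm². So its area = 86.93 mm². Layer 36 (z = 8.64): the 29.5×10.5 cube contributes its full rectangle (area 309.75 mm²); the r=12 cylinder at (10, -2.5) contributes a regular 12-gon of circumradius 12 (area = (12/2)·12.000²·sin(360°/12) = 432.00 mm²); the cube at (12.5, -2) is not intersected at this z (z outside [9, 21.5]); Subtracting the remaining from the first: starting from the 29.5×10.5 cube (309.75 mm²), the r=12 cylinder at (10, -2.5) partially overlaps it — only the 154.58 mm² overlap (of its 432.00 mm²) is removed, clipping the outline — area = 155.17 mm²; the cylinder at (0.5, 14.5) is not intersected at this z (z outside [19, 34]); Taking the first minus the rest: none of the subtracted shapes is present at this height, so that combined region is unchanged — area = 155.17 mm². So its area = 155.17 mm². Layer 36 is larger (155.17 vs 86.93 mm²).

layer 36 (z = 8.64 mm)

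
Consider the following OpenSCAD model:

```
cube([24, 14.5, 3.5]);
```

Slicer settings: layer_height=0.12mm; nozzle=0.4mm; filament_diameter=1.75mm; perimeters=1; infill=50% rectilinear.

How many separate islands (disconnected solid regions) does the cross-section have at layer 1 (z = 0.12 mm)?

1

At z = 0.12 mm: the cube (footprint 24×14.5) is included at this height. Overall, the cross-section is a single solid region. Island count = 1.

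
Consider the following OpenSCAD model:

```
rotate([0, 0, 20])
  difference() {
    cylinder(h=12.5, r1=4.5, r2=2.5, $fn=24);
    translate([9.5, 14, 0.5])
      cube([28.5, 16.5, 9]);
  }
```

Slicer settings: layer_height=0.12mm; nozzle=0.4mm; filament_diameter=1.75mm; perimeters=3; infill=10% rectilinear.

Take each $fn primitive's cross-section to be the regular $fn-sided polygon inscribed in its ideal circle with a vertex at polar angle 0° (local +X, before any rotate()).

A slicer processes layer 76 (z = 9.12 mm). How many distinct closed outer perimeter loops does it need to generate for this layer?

At z = 9.12 mm: the cone (r1=4.5→r2=2.5) has section circumradius 3.041 here — a regular 24-gon; the 28.5×16.5 cube at (9.5, 14) contributes its full rectangle; After the difference (first − rest): starting from the cone, the 28.5×16.5 cube at (9.5, 14) misses the remaining region (no effect) — 1 connected region; (rotated 20° about Z; rotation is an isometry so areas/perimeters/island counts are preserved). The result has 1 disconnected region.

1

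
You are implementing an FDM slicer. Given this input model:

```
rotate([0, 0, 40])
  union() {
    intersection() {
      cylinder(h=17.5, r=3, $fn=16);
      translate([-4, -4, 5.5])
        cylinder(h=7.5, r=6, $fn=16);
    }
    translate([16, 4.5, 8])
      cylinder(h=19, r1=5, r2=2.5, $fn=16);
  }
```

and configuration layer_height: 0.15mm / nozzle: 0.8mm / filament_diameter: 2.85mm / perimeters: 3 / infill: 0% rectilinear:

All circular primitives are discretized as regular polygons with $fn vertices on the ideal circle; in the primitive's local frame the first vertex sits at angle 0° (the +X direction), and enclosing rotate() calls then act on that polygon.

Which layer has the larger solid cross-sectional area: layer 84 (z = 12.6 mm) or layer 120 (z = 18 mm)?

layer 84 (z = 12.6 mm)

Layer 84 (z = 12.6): the r=3 cylinder gives a regular 16-gon of circumradius 3 (constant along its height) (area = (16/2)·3.000²·sin(360°/16) = 27.55 mm²); the r=6 cylinder at (-4, -4) gives a regular 16-gon of circumradius 6 (constant along its height) (area = (16/2)·6.000²·sin(360°/16) = 110.21 mm²); Taking the intersection: the r=6 cylinder at (-4, -4) partially overlaps the r=3 cylinder; clipping to the common part keeps 13.87 mm² — area = 13.87 mm²; the cone at (16, 4.5) contributes a regular 16-gon of circumradius 4.395 (interpolated between r1=5 and r2=2.5 at t=0.242) (area = (16/2)·4.395²·sin(360°/16) = 59.13 mm²); Taking the union: the 2 present regions are separate (no shared area or edge), so areas and boundary lengths simply add and each stays a separate island — area = 73.00 mm²; (whole slice rotated 40° about Z — lengths, areas and connectivity unchanged). So its area = 73.00 mm². Layer 120 (z = 18): the cylinder is absent (z outside [0, 17.5]); the cylinder at (-4, -4) does not reach this height (z outside [5.5, 13]); After intersecting: at least one operand is absent at this height, so nothing remains; the cone at (16, 4.5): at t=0.526 of its height the radius interpolates to r₁+(r₂−r₁)t = 3.684, giving a regular 16-gon of that circumradius (area = (16/2)·3.684²·sin(360°/16) = 41.55 mm²); Taking the union: only the cone at (16, 4.5) is present, so the union is just that shape — area = 41.55 mm²; (rotated 40° about Z; rotation is an isometry so areas/perimeters/island counts are preserved). So its area = 41.55 mm². Layer 84 is larger (73.00 vs 41.55 mm²).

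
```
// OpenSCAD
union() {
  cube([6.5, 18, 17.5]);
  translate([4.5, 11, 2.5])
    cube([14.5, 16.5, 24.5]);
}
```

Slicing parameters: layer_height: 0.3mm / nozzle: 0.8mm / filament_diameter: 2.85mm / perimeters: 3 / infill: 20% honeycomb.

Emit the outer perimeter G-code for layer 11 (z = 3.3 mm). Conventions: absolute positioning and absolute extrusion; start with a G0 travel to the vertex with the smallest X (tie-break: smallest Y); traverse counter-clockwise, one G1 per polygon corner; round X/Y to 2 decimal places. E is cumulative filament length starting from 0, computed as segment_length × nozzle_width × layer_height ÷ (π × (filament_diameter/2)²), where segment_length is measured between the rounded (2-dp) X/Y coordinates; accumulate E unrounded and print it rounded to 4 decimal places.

G0 X0.00 Y0.00 Z3.30
G1 X6.50 Y0.00 E0.2445
G1 X6.50 Y11.00 E0.6584
G1 X19.00 Y11.00 E1.1286
G1 X19.00 Y27.50 E1.7494
G1 X4.50 Y27.50 E2.2949
G1 X4.50 Y18.00 E2.6523
G1 X0.00 Y18.00 E2.8216
G1 X0.00 Y0.00 E3.4988

At z = 3.3 mm: the 6.5×18 cube contributes its full rectangle; the cube at (4.5, 11) (footprint 14.5×16.5) is included at this height; Taking the union: the regions partially overlap (shared area 14.00 mm²), so overlapping operands fuse into one piece — 1 connected region. The outline is a single polygon with 8 vertices. Extrusion per mm of travel: 0.8 × 0.3 / (π × 1.425²) = 0.037621. Accumulating E over each segment gives final E = 3.4988.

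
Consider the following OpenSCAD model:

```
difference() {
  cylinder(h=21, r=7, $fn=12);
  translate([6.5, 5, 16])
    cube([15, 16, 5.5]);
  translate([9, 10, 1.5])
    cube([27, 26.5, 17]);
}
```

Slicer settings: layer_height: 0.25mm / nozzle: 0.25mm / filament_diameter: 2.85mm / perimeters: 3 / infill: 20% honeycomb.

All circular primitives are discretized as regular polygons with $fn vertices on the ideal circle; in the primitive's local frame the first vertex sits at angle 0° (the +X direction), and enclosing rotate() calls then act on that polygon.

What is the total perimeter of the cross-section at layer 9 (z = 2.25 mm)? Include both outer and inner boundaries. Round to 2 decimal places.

43.48 mm

At z = 2.25 mm: the cylinder: section is a regular 12-gon, circumradius r=7 (perimeter = 2·12·7.000·sin(180°/12) = 43.48 mm); the cube at (6.5, 5) is not intersected at this z (z outside [16, 21.5]); the cube at (9, 10) is present — its section is the full 27×26.5 rectangle (perimeter 107.00 mm); Taking the first minus the rest: starting from the r=7 cylinder, the 27×26.5 cube at (9, 10) misses the remaining region (no effect) — boundary = 43.48 mm. Overall, the cross-section is a single solid region. Total boundary length (outer) = 43.48 mm.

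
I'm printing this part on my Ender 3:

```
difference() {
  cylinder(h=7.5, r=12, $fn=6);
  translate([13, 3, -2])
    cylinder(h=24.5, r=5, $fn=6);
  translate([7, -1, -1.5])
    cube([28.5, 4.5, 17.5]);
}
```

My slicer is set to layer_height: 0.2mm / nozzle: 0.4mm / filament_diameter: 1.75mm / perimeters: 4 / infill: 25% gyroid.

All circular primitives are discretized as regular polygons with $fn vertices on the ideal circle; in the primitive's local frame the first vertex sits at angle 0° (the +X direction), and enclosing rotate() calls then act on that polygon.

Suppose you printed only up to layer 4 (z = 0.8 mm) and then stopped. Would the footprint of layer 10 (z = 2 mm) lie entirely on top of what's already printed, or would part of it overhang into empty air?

Compare the two slices. At z = 0.8: the cylinder: section is a regular 6-gon, circumradius r=12 (area = (6/2)·12.000²·sin(360°/6) = 374.12 mm²); the r=5 cylinder at (13, 3) gives a regular 6-gon of circumradius 5 (constant along its height) (area = (6/2)·5.000²·sin(360°/6) = 64.95 mm²); the cube at (7, -1) is present — its section is the full 28.5×4.5 rectangle (area 128.25 mm²); After the difference (first − rest): starting from the r=12 cylinder (374.12 mm²), the r=5 cylinder at (13, 3) partially overlaps it — only the 11.03 mm² overlap (of its 64.95 mm²) is removed, clipping the outline; the 28.5×4.5 cube at (7, -1) partially overlaps it — only the 9.19 mm² overlap (of its 128.25 mm²) is removed, clipping the outline — area = 353.91 mm². At z = 2: the cylinder: section is a regular 6-gon, circumradius r=12 (area = (6/2)·12.000²·sin(360°/6) = 374.12 mm²); the r=5 cylinder at (13, 3) contributes a regular 6-gon of circumradius 5 (area = (6/2)·5.000²·sin(360°/6) = 64.95 mm²); the 28.5×4.5 cube at (7, -1) contributes its full rectangle (area 128.25 mm²); Subtracting the remaining from the first: starting from the r=12 cylinder (374.12 mm²), the r=5 cylinder at (13, 3) partially overlaps it — only the 11.03 mm² overlap (of its 64.95 mm²) is removed, clipping the outline; the 28.5×4.5 cube at (7, -1) partially overlaps it — only the 9.19 mm² overlap (of its 128.25 mm²) is removed, clipping the outline — area = 353.91 mm². Checking containment: the cross-section at z = 2 is a subset of the cross-section at z = 0.8.

entirely on top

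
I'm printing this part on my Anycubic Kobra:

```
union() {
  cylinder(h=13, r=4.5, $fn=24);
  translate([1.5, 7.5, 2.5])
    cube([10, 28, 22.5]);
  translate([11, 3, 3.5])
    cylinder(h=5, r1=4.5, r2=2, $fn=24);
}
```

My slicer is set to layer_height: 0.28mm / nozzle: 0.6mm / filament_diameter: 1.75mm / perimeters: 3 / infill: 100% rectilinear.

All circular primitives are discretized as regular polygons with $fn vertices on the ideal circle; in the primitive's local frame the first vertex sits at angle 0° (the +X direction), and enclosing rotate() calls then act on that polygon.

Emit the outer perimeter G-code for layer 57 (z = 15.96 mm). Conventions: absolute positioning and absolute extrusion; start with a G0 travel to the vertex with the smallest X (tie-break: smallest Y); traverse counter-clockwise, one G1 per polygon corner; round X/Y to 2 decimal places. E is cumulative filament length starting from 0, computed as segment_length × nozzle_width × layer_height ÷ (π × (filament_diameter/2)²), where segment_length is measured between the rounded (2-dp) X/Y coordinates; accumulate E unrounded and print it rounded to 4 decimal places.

G0 X1.50 Y7.50 Z15.96
G1 X11.50 Y7.50 E0.6985
G1 X11.50 Y35.50 E2.6542
G1 X1.50 Y35.50 E3.3526
G1 X1.50 Y7.50 E5.3083

At z = 15.96 mm: the cylinder is not intersected at this z (z outside [0, 13]); the cube at (1.5, 7.5) (footprint 10×28) is included at this height; the cone at (11, 3) is not intersected at this z (z outside [3.5, 8.5]); Merging all regions: only the 10×28 cube at (1.5, 7.5) is present, so the union is just that shape — 1 connected region. The outline is a single polygon with 4 vertices. Extrusion per mm of travel: 0.6 × 0.28 / (π × 0.875²) = 0.069846. Accumulating E over each segment gives final E = 5.3083.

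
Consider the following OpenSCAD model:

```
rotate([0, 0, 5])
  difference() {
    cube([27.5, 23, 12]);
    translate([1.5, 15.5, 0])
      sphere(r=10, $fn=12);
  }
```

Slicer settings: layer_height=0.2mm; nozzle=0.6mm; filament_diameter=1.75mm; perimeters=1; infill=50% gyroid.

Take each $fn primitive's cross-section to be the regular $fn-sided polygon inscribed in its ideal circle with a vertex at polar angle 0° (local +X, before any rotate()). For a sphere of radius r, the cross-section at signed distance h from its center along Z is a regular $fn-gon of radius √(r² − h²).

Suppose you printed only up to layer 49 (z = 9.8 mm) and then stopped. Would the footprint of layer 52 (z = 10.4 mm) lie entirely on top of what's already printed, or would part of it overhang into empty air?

Compare the two slices. At z = 9.8: the cube (footprint 27.5×23) is included at this height (area 632.50 mm²); the r=10 sphere at (1.5, 15.5) contributes a regular 12-gon of circumradius √(10²−9.8²) = 1.990 (area = (12/2)·1.990²·sin(360°/12) = 11.88 mm²); After the difference (first − rest): starting from the 27.5×23 cube (632.50 mm²), the r=10 sphere at (1.5, 15.5) partially overlaps it — only the 11.12 mm² overlap (of its 11.88 mm²) is removed, clipping the outline — area = 621.38 mm²; (rotated 5° about Z; rotation is an isometry so areas/perimeters/island counts are preserved). At z = 10.4: the cube is present — its section is the full 27.5×23 rectangle (area 632.50 mm²); the sphere at (1.5, 15.5) is absent (|z−center|=10.400 > r=10); Subtracting the remaining from the first: none of the subtracted shapes is present at this height, so the 27.5×23 cube is unchanged — area = 632.50 mm²; (rotated 5° about Z; rotation is an isometry so areas/perimeters/island counts are preserved). Checking containment: at z = 10.4 the cross-section extends beyond the z = 9.8 cross-section by about 11.12 mm².

part overhangs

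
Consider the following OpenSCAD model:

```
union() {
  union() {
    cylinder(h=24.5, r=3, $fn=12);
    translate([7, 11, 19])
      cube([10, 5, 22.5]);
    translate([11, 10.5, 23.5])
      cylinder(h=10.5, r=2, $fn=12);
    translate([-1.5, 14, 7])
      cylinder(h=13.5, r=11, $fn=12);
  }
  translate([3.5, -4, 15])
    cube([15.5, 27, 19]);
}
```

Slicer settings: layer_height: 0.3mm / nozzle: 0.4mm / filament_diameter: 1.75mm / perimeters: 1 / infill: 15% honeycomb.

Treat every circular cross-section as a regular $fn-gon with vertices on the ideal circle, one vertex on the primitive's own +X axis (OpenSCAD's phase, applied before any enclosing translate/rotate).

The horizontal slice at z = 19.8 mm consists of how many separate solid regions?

At z = 19.8 mm: the cylinder: section is a regular 12-gon, circumradius r=3; the 10×5 cube at (7, 11) contributes its full rectangle; the cylinder at (11, 10.5) does not reach this height (z outside [23.5, 34]); the r=11 cylinder at (-1.5, 14) gives a regular 12-gon of circumradius 11 (constant along its height); Taking the union: the regions partially overlap (shared area 10.76 mm²), so overlapping operands fuse into one piece — 2 connected regions; the cube at (3.5, -4) (footprint 15.5×27) is included at this height; Combining (union): the regions partially overlap (shared area 117.01 mm²), so overlapping operands fuse into one piece — 2 connected regions. The result has 2 disconnected regions.

2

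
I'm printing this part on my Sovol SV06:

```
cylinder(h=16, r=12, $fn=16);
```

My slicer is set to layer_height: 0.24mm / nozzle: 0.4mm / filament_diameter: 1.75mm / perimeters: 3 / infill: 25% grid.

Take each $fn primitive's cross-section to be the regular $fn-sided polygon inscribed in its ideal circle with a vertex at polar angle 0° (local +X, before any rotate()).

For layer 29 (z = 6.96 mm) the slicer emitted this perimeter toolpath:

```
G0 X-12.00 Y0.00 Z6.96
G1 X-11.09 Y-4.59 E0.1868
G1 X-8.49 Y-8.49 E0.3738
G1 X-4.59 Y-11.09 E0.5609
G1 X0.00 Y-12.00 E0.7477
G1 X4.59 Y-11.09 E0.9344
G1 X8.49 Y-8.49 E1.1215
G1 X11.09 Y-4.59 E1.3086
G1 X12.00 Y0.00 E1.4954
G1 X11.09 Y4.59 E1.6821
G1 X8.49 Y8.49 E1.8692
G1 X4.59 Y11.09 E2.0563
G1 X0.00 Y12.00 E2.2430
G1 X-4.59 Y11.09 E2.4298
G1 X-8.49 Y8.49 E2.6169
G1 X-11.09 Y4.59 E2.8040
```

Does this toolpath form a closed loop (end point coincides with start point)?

no

Start point (G0): (-12.00, 0.00). End point (last G1): the path does not return to the start — open.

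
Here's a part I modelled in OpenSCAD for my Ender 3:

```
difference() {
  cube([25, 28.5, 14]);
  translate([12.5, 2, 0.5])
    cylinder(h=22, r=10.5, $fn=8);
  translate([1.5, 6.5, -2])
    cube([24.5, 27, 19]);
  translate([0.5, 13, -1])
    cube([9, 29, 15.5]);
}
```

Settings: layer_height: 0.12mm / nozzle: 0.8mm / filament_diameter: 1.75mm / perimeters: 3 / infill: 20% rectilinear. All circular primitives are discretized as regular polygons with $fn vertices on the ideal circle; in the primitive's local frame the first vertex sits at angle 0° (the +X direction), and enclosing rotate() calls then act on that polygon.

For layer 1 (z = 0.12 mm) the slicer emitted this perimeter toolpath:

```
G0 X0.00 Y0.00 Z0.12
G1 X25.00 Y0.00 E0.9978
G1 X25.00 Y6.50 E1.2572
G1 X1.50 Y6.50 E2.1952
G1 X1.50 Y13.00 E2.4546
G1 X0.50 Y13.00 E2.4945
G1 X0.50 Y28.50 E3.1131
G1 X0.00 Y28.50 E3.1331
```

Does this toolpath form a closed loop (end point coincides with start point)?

no

Start point (G0): (0.00, 0.00). End point (last G1): the path does not return to the start — open.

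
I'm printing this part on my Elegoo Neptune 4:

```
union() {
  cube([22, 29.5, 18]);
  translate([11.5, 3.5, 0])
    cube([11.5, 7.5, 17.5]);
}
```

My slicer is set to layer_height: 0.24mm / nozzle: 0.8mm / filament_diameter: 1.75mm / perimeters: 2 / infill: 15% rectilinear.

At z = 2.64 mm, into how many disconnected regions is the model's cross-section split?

1

At z = 2.64 mm: the cube is present — its section is the full 22×29.5 rectangle; the cube at (11.5, 3.5) (footprint 11.5×7.5) is included at this height; Taking the union: the regions partially overlap (shared area 78.75 mm²), so overlapping operands fuse into one piece — 1 connected region. The result has 1 disconnected region.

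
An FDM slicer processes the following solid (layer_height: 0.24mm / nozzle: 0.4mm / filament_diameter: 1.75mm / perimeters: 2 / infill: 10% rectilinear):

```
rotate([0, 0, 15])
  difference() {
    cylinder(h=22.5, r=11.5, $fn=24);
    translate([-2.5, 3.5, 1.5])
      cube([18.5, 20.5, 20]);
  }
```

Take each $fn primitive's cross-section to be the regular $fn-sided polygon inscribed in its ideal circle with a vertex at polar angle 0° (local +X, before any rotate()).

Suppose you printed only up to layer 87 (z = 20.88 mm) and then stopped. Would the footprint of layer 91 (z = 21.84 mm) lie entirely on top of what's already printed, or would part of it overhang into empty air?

part overhangs

Compare the two slices. At z = 20.88: the r=11.5 cylinder contributes a regular 24-gon of circumradius 11.5 (area = (24/2)·11.500²·sin(360°/24) = 410.75 mm²); the cube at (-2.5, 3.5) (footprint 18.5×20.5) is included at this height (area 379.25 mm²); Taking the first minus the rest: starting from the r=11.5 cylinder (410.75 mm²), the 18.5×20.5 cube at (-2.5, 3.5) partially overlaps it — only the 82.87 mm² overlap (of its 379.25 mm²) is removed, clipping the outline — area = 327.88 mm²; (whole slice rotated 15° about Z — lengths, areas and connectivity unchanged). At z = 21.84: the r=11.5 cylinder contributes a regular 24-gon of circumradius 11.5 (area = (24/2)·11.500²·sin(360°/24) = 410.75 mm²); the cube at (-2.5, 3.5) is absent (z outside [1.5, 21.5]); Subtracting the remaining from the first: none of the subtracted shapes is present at this height, so the r=11.5 cylinder is unchanged — area = 410.75 mm²; (rotated 15° about Z; rotation is an isometry so areas/perimeters/island counts are preserved). Checking containment: at z = 21.84 the cross-section extends beyond the z = 20.88 cross-section by about 82.87 mm².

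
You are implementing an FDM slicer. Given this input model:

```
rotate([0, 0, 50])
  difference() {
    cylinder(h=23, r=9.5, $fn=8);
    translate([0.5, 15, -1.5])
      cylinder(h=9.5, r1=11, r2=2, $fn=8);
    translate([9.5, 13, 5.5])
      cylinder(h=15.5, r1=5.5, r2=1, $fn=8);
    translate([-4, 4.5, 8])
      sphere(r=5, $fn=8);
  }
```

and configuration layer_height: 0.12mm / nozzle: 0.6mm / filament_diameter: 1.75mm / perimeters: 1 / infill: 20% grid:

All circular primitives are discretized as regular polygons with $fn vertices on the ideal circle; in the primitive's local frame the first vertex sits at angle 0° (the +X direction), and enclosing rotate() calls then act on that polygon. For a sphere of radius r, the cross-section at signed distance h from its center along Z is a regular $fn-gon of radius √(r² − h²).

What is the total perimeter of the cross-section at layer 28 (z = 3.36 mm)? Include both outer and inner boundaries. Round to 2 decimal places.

At z = 3.36 mm: the r=9.5 cylinder gives a regular 8-gon of circumradius 9.5 (constant along its height) (perimeter = 2·8·9.500·sin(180°/8) = 58.17 mm); the cone at (0.5, 15) contributes a regular 8-gon of circumradius 6.396 (interpolated between r1=11 and r2=2 at t=0.512) (perimeter = 2·8·6.396·sin(180°/8) = 39.16 mm); the cone at (9.5, 13) does not reach this height (z outside [5.5, 21]); the r=5 sphere at (-4, 4.5) contributes a regular 8-gon of circumradius √(5²−4.64²) = 1.863 (perimeter = 2·8·1.863·sin(180°/8) = 11.41 mm); Subtracting the remaining from the first: starting from the r=9.5 cylinder, the cone at (0.5, 15) partially overlaps it — only the 0.92 mm² overlap (of its 115.70 mm²) is removed, clipping the outline; the r=5 sphere at (-4, 4.5) lies wholly inside it (removes its full 9.82 mm² and its 11.41 mm outline becomes a hole wall) — boundary (outer + 1 inner loop) = 69.57 mm; (whole slice rotated 50° about Z — lengths, areas and connectivity unchanged). Overall, the cross-section is one region with 1 hole. Total boundary length (outer + inner) = 69.57 mm.

69.57 mm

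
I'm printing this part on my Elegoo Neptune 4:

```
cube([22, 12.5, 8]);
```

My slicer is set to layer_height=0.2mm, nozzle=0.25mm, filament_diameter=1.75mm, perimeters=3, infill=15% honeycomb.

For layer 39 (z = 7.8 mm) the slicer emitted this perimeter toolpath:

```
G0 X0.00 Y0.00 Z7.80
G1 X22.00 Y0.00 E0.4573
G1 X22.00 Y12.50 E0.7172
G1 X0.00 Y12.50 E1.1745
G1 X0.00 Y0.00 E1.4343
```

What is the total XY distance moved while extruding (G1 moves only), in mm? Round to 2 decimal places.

69.00 mm

Sum the Euclidean lengths of each G1 segment: total = 69.00 mm.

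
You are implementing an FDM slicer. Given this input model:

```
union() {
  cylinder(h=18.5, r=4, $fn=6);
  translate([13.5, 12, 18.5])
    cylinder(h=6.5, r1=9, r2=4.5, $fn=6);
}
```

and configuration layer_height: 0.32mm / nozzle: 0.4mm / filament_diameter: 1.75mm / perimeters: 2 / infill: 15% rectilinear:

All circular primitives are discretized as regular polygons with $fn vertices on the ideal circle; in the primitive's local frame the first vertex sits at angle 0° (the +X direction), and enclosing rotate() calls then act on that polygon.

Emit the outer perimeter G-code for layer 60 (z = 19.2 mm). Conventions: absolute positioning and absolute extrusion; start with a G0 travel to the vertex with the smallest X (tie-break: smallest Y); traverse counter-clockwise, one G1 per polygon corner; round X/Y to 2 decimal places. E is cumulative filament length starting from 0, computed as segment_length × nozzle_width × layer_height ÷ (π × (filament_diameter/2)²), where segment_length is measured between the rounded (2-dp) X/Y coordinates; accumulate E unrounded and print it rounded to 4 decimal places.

G0 X4.98 Y12.00 Z19.20
G1 X9.24 Y4.63 E0.4530
G1 X17.76 Y4.63 E0.9064
G1 X22.02 Y12.00 E1.3594
G1 X17.76 Y19.37 E1.8124
G1 X9.24 Y19.37 E2.2658
G1 X4.98 Y12.00 E2.7188

At z = 19.2 mm: the cylinder does not reach this height (z outside [0, 18.5]); the cone at (13.5, 12) (r1=9→r2=4.5) has section circumradius 8.515 here — a regular 6-gon; Merging all regions: only the cone at (13.5, 12) is present, so the union is just that shape — 1 connected region. The outline is a single polygon with 6 vertices. Extrusion per mm of travel: 0.4 × 0.32 / (π × 0.875²) = 0.053216. Accumulating E over each segment gives final E = 2.7188.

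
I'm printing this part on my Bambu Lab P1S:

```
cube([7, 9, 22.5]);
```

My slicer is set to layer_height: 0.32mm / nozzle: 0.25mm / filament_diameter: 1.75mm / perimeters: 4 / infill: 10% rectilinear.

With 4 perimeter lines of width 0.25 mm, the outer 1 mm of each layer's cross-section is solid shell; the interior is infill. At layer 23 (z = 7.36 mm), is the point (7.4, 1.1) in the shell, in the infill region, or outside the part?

outside

At z = 7.36 mm: the 7×9 cube contributes its full rectangle. Overall, the cross-section is a single solid region. The nearest boundary edge runs (7.00, 0.00)→(7.00, 9.00); distance from the point to it = 0.40 mm. The point is not inside any of the regions above, so it lies outside the cross-section (0.40 mm from the nearest boundary).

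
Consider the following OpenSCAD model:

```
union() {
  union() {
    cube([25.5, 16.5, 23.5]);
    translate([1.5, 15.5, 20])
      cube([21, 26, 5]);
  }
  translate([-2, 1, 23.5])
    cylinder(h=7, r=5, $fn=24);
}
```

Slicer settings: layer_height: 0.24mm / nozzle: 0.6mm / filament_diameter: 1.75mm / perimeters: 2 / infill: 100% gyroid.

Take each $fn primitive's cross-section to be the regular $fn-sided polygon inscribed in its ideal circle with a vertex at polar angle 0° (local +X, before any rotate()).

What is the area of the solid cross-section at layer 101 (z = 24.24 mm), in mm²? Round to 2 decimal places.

At z = 24.24 mm: the cube is not intersected at this z (z outside [0, 23.5]); the 21×26 cube at (1.5, 15.5) contributes its full rectangle (area 546.00 mm²); Combining (union): only the 21×26 cube at (1.5, 15.5) is present, so the union is just that shape — area = 546.00 mm²; the cylinder at (-2, 1): section is a regular 24-gon, circumradius r=5 (area = (24/2)·5.000²·sin(360°/24) = 77.65 mm²); Taking the union: the 2 present regions are separate (no shared area or edge), so areas and boundary lengths simply add and each stays a separate island — area = 623.65 mm². Overall, the cross-section has 2 separate islands. Net area = 623.65 mm².

623.65 mm²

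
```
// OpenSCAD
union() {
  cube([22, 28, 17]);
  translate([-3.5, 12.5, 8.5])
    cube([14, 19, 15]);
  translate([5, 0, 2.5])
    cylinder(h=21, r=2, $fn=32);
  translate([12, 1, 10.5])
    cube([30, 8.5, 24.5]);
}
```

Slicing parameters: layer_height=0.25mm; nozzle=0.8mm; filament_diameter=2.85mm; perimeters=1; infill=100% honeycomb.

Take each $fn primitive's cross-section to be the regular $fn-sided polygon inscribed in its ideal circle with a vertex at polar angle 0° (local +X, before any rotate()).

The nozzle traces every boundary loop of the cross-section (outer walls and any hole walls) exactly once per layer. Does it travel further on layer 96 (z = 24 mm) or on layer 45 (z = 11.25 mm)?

layer 45 (z = 11.25 mm)

Layer 96 (z = 24): the cube is absent (z outside [0, 17]); the cube at (-3.5, 12.5) does not reach this height (z outside [8.5, 23.5]); the cylinder at (5, 0) does not reach this height (z outside [2.5, 23.5]); the 30×8.5 cube at (12, 1) contributes its full rectangle (perimeter 77.00 mm); Combining (union): only the 30×8.5 cube at (12, 1) is present, so the union is just that shape — boundary = 77.00 mm. So its perimeter = 77.00 mm. Layer 45 (z = 11.25): the cube (footprint 22×28) is included at this height (perimeter 100.00 mm); the cube at (-3.5, 12.5) (footprint 14×19) is included at this height (perimeter 66.00 mm); the cylinder at (5, 0): section is a regular 32-gon, circumradius r=2 (perimeter = 2·32·2.000·sin(180°/32) = 12.55 mm); the cube at (12, 1) (footprint 30×8.5) is included at this height (perimeter 77.00 mm); Combining (union): the regions partially overlap (shared area 253.99 mm²), so the edge portions inside another operand are dropped and the merged outline is re-measured after clipping — boundary = 156.27 mm. So its perimeter = 156.27 mm. Layer 45 is larger (156.27 vs 77.00 mm).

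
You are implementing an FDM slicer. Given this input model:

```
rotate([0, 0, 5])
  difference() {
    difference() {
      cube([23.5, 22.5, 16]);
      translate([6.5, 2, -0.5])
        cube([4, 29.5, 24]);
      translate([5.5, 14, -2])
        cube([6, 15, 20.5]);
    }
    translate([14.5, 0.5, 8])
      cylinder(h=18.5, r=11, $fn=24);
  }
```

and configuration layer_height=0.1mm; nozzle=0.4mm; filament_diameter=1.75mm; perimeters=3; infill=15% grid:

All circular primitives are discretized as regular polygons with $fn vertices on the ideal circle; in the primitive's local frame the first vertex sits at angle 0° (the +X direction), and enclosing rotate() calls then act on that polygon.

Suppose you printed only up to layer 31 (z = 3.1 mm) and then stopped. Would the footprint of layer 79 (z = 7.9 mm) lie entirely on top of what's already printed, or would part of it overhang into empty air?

entirely on top

Compare the two slices. At z = 3.1: the cube is present — its section is the full 23.5×22.5 rectangle (area 528.75 mm²); the cube at (6.5, 2) (footprint 4×29.5) is included at this height (area 118.00 mm²); the cube at (5.5, 14) is present — its section is the full 6×15 rectangle (area 90.00 mm²); Subtracting the remaining from the first: starting from the 23.5×22.5 cube (528.75 mm²), the 4×29.5 cube at (6.5, 2) partially overlaps it — only the 82.00 mm² overlap (of its 118.00 mm²) is removed, clipping the outline; the 6×15 cube at (5.5, 14) partially overlaps it — only the 17.00 mm² overlap (of its 90.00 mm²) is removed, clipping the outline — area = 429.75 mm²; the cylinder at (14.5, 0.5) is not intersected at this z (z outside [8, 26.5]); Taking the first minus the rest: none of the subtracted shapes is present at this height, so the result so far is unchanged — area = 429.75 mm²; (rotated 5° about Z; rotation is an isometry so areas/perimeters/island counts are preserved). At z = 7.9: the cube (footprint 23.5×22.5) is included at this height (area 528.75 mm²); the cube at (6.5, 2) is present — its section is the full 4×29.5 rectangle (area 118.00 mm²); the cube at (5.5, 14) (footprint 6×15) is included at this height (area 90.00 mm²); Subtracting the remaining from the first: starting from the 23.5×22.5 cube (528.75 mm²), the 4×29.5 cube at (6.5, 2) partially overlaps it — only the 82.00 mm² overlap (of its 118.00 mm²) is removed, clipping the outline; the 6×15 cube at (5.5, 14) partially overlaps it — only the 17.00 mm² overlap (of its 90.00 mm²) is removed, clipping the outline — area = 429.75 mm²; the cylinder at (14.5, 0.5) is absent (z outside [8, 26.5]); After the difference (first − rest): none of the subtracted shapes is present at this height, so the result so far is unchanged — area = 429.75 mm²; (rotated 5° about Z; rotation is an isometry so areas/perimeters/island counts are preserved). Checking containment: the cross-section at z = 7.9 is a subset of the cross-section at z = 3.1.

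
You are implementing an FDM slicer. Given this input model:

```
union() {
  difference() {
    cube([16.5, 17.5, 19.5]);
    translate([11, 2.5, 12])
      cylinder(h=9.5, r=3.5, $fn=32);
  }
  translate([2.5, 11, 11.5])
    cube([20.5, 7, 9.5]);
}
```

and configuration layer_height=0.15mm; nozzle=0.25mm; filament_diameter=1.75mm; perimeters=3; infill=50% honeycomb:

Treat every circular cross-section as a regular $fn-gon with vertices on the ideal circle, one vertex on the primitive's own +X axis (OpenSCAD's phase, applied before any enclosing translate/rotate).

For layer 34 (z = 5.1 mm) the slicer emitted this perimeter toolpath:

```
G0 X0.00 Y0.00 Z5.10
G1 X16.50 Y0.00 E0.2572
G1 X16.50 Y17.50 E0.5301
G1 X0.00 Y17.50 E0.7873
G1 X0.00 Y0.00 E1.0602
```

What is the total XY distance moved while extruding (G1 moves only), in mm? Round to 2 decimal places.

68.00 mm

Sum the Euclidean lengths of each G1 segment: total = 68.00 mm.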